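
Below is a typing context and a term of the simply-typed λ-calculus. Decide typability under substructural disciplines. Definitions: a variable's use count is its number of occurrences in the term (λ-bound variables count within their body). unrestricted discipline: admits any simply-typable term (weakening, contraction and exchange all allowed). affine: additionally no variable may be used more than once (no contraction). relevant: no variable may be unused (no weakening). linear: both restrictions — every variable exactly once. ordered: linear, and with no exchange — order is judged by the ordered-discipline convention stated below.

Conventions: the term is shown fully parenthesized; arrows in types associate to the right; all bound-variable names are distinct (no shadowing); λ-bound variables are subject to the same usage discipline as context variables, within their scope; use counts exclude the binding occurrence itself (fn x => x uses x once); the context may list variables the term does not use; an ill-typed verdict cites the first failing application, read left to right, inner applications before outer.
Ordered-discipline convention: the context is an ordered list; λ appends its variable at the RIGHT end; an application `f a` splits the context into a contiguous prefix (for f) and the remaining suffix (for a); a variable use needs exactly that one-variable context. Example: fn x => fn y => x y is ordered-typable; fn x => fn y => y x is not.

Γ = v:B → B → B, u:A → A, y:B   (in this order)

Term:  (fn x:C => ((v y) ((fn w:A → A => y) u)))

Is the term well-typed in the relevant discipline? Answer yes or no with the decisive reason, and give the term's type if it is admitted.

no — unused: x, w — weakening required
usage: v ×1; u ×1; y ×2; x [bound] ×0; w [bound] ×0
order of uses: v, y, y, u
typing: the term checks, with type C → B
all disciplines: ordered ✗ · linear ✗ · affine ✗ · relevant ✗ · unrestricted ✓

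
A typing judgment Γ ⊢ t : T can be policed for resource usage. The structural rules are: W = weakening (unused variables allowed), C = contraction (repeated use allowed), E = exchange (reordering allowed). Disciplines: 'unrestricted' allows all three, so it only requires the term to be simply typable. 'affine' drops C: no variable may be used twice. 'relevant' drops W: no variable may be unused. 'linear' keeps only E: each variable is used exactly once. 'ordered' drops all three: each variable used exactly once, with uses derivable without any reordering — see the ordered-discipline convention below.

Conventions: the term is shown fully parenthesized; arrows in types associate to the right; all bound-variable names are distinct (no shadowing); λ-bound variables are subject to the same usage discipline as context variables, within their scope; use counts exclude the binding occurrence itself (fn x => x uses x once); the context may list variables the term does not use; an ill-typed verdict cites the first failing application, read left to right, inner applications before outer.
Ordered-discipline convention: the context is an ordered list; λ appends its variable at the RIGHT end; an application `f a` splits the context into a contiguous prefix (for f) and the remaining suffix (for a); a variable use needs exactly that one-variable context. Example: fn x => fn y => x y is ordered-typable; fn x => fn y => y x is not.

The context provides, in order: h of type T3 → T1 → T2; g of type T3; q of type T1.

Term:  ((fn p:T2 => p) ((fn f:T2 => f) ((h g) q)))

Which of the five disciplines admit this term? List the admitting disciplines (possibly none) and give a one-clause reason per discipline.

admitted in: ordered, linear, affine, relevant, unrestricted
variable uses: h=1; g=1; q=1; p (bound)=1; f (bound)=1
order of uses: p, f, h, g, q
typing: ✓ — T2
ordered ✓ (h, g, q, p, f once each; derivable with no W/C/E)
linear ✓ (exactly-once usage across h, g, q, p, f)
affine ✓ (none of h, g, q, p, f used more than once)
relevant ✓ (none of h, g, q, p, f goes unused)
unrestricted ✓ (type-checks (T2) and nothing is barred)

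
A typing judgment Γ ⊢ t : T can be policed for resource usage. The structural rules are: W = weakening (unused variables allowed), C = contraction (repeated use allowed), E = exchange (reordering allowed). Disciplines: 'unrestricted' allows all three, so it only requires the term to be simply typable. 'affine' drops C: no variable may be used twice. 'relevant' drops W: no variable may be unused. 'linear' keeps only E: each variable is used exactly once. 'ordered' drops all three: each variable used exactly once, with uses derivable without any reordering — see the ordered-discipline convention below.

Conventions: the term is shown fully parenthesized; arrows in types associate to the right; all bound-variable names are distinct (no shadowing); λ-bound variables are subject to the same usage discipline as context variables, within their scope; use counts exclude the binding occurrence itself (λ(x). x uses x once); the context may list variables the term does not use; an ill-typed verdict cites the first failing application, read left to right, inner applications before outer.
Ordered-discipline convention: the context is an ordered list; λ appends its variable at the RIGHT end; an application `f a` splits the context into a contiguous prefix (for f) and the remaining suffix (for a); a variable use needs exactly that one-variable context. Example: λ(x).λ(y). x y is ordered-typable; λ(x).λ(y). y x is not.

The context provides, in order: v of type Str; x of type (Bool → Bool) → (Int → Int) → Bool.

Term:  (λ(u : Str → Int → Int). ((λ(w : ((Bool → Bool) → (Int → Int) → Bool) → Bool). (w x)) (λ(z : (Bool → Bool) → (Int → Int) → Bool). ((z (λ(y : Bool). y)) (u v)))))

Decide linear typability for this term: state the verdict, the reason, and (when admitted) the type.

yes — v, x, u, w, z, y: one use apiece; term : (Str → Int → Int) → Bool
usage: v: 1×; x: 1×; u (bound): 1×; w (bound): 1×; z (bound): 1×; y (bound): 1×
order of uses: w, x, z, y, u, v
typing: ✓ — (Str → Int → Int) → Bool
across the five disciplines: ordered ✗ | linear ✓ | affine ✓ | relevant ✓ | unrestricted ✓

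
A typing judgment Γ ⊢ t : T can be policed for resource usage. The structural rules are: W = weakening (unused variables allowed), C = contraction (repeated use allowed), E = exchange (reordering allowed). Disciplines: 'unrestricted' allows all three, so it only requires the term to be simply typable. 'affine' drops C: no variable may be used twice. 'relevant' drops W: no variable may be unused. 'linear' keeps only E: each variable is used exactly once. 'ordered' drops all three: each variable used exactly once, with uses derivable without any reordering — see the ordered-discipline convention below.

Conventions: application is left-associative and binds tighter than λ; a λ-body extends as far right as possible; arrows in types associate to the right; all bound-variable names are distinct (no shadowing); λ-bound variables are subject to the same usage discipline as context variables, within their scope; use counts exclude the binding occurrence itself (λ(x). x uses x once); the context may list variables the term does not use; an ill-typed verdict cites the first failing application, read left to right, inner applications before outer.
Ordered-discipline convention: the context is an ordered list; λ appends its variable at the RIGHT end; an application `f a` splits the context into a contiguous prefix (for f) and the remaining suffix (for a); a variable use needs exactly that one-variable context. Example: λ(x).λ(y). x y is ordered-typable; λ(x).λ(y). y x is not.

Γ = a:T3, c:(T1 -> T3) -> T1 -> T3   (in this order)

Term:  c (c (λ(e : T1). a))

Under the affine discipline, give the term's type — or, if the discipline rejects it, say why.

not well-typed under affine — needs contraction — c ×2
counts: a ×1; c ×2; e (λ-bound) ×0
left-to-right use order: c, c, a
typing: ✓ — T1 -> T3
summary: ordered ✗, linear ✗, affine ✗, relevant ✗, unrestricted ✓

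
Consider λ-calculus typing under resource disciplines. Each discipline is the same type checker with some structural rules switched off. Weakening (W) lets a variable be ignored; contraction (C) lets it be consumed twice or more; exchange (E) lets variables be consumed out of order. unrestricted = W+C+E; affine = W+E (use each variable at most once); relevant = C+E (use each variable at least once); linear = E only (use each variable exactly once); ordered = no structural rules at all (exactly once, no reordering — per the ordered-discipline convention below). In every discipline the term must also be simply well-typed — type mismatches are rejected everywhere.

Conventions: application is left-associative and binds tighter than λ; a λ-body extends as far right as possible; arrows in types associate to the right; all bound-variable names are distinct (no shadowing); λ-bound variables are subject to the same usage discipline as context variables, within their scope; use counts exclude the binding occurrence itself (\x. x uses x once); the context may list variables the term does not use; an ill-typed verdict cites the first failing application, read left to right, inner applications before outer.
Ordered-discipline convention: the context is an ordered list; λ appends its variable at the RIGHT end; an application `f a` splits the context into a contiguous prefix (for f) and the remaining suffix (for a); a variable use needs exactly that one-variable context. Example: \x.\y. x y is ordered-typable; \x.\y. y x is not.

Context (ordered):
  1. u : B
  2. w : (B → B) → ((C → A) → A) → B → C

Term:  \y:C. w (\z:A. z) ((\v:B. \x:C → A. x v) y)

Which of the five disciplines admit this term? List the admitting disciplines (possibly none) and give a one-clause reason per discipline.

accepted by: none
usage: u: 0, w: 1, y [bound]: 1, z [bound]: 1, v [bound]: 1, x [bound]: 1
order of uses: w, z, x, v, y
typing: ill-typed: a function awaiting B → B gets A → A
ordered: ✗ — the type mismatch rejects it
linear: ✗ — not simply typable
affine: ✗ — fails simple typing
relevant: ✗ — a type mismatch blocks all five
unrestricted: ✗ — the type mismatch rejects it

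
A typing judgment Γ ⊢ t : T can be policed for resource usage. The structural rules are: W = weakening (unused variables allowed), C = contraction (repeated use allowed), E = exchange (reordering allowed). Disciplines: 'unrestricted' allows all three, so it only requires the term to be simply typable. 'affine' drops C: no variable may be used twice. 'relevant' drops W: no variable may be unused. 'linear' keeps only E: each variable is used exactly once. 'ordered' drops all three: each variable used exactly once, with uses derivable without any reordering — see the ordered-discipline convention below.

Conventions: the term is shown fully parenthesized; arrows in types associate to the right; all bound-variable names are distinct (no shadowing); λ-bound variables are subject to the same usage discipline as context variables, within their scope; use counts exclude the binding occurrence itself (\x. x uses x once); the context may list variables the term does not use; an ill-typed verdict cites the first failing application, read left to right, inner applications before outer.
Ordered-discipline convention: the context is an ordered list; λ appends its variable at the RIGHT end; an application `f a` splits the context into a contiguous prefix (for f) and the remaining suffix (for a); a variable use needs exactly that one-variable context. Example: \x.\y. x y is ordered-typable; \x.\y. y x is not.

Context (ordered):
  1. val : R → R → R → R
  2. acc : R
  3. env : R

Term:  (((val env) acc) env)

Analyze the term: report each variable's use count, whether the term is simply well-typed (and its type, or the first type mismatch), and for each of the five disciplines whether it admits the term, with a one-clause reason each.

use counts: val=1, acc=1, env=2
use order (left to right): val, env, acc, env
typing: well-typed — term : R
ordered: ✗, needs contraction — env ×2
linear: ✗, needs contraction — env ×2
affine: ✗, needs contraction — env ×2
relevant: ✓, at least one use each (val, acc, env)
unrestricted: ✓, type-checks (R) and nothing is barred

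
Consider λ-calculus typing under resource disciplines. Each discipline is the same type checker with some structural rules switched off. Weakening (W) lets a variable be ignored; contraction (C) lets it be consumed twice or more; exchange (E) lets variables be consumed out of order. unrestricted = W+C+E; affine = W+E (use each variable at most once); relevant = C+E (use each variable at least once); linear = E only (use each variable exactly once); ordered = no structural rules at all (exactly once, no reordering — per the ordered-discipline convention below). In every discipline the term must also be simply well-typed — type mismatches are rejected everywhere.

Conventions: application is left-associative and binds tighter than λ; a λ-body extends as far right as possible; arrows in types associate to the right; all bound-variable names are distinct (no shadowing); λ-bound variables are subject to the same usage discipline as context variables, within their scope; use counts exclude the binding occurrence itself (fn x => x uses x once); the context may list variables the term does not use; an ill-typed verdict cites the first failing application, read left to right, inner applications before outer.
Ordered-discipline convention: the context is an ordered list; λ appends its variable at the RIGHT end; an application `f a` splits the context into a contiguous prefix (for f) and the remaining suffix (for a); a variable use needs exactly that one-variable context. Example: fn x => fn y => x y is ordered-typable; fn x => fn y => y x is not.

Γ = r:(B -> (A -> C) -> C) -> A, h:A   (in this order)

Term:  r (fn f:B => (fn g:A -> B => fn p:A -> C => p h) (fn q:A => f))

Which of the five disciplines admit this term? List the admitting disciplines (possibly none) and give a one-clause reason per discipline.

admitted by: affine, unrestricted
use counts: r ×1, h ×1, f [bound] ×1, g [bound] ×0, p [bound] ×1, q [bound] ×0
uses in reading order: r, p, h, f
typing: well-typed — term : A
ordered: ✗ — unused: g, q — weakening required
linear: ✗ — unused: g, q — weakening required
affine: ✓ — none of r, h, f, g, p, q used more than once
relevant: ✗ — unused: g, q — weakening required
unrestricted: ✓ — type-checks (A) and nothing is barred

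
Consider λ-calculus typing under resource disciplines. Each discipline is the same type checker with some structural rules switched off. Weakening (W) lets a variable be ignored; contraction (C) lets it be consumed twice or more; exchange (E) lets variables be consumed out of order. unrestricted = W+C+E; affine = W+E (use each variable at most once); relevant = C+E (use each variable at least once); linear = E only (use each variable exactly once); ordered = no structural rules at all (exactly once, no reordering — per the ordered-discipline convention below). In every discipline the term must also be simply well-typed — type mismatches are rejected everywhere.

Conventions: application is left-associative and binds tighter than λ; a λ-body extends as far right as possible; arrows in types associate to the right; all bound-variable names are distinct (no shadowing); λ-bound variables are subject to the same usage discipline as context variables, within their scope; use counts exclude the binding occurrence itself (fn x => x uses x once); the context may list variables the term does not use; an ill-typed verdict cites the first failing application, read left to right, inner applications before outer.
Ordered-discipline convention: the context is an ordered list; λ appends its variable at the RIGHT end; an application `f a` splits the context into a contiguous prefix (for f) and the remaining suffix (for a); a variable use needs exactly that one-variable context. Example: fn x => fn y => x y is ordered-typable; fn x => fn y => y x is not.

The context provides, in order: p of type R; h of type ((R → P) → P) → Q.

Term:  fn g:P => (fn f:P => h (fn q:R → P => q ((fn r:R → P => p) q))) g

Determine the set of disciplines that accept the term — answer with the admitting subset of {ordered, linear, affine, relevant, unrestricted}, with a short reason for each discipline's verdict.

accepted by: unrestricted
use counts: p: 1×; h: 1×; g (λ-bound): 1×; f (λ-bound): 0×; q (λ-bound): 2×; r (λ-bound): 0×
use order (left to right): h, q, p, q, g
typing: the term checks, with type P → Q
ordered: ✗ — repeated use of q ×2; unused: f, r — weakening required
linear: ✗ — repeated use of q ×2; unused: f, r — weakening required
affine: ✗ — repeated use of q ×2
relevant: ✗ — unused: f, r — weakening required
unrestricted: ✓ — type-checks (P → Q) and nothing is barred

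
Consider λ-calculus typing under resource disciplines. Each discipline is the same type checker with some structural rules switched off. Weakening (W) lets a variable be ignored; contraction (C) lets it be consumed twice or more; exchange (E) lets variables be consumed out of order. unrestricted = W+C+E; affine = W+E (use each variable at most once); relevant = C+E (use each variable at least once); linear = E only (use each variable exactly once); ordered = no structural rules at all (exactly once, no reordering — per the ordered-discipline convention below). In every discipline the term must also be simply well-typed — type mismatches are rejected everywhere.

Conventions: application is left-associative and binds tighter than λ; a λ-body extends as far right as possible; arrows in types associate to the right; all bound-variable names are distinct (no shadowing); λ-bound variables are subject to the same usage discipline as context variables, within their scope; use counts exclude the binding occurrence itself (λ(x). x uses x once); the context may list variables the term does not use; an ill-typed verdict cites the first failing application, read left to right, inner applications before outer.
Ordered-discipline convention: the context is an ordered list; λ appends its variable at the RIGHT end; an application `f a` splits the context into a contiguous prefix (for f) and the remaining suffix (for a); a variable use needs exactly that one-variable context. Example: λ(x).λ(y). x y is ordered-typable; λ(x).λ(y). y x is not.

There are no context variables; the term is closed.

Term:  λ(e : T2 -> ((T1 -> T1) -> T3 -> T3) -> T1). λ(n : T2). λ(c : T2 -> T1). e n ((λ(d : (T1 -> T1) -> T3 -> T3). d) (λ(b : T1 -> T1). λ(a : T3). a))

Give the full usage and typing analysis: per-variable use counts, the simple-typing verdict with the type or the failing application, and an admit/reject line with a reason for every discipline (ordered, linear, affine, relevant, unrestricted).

use counts: e [bound]: 1; n [bound]: 1; c [bound]: 0; d [bound]: 1; b [bound]: 0; a [bound]: 1
left-to-right use order: e, n, d, a
typing: well-typed — term : (T2 -> ((T1 -> T1) -> T3 -> T3) -> T1) -> T2 -> (T2 -> T1) -> T1
ordered ✗ (c, b never used (weakening))
linear ✗ (c, b never used (weakening))
affine ✓ (at most one use each (e, n, c, d, b, a))
relevant ✗ (c, b never used (weakening))
unrestricted ✓ (well-typed at (T2 -> ((T1 -> T1) -> T3 -> T3) -> T1) -> T2 -> (T2 -> T1) -> T1; no restrictions here)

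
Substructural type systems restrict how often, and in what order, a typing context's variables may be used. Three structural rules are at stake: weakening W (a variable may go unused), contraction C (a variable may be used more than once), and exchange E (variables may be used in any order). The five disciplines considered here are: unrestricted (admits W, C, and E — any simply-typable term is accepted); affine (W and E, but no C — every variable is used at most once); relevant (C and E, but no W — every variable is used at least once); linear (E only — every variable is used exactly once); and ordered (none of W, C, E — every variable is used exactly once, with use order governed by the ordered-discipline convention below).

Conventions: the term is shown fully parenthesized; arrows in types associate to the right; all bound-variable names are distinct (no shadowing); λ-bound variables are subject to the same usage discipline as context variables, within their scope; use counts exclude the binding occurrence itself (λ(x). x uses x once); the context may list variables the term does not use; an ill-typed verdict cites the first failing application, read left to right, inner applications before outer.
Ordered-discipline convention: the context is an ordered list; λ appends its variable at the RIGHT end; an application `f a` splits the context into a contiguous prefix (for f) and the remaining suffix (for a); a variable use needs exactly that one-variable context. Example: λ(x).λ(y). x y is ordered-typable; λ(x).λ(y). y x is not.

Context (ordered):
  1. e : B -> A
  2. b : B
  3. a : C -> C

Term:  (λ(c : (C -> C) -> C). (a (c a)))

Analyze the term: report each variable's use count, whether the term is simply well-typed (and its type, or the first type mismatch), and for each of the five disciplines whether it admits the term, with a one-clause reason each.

counts: e=0, b=0, a=2, c (λ-bound)=1
left-to-right use order: a, c, a
typing: ✓ — ((C -> C) -> C) -> C
ordered ✗ (needs contraction — a ×2; needs weakening: e, b unused)
linear ✗ (needs contraction — a ×2; needs weakening: e, b unused)
affine ✗ (needs contraction — a ×2)
relevant ✗ (needs weakening: e, b unused)
unrestricted ✓ (simply typable at ((C -> C) -> C) -> C; W, C, E all held)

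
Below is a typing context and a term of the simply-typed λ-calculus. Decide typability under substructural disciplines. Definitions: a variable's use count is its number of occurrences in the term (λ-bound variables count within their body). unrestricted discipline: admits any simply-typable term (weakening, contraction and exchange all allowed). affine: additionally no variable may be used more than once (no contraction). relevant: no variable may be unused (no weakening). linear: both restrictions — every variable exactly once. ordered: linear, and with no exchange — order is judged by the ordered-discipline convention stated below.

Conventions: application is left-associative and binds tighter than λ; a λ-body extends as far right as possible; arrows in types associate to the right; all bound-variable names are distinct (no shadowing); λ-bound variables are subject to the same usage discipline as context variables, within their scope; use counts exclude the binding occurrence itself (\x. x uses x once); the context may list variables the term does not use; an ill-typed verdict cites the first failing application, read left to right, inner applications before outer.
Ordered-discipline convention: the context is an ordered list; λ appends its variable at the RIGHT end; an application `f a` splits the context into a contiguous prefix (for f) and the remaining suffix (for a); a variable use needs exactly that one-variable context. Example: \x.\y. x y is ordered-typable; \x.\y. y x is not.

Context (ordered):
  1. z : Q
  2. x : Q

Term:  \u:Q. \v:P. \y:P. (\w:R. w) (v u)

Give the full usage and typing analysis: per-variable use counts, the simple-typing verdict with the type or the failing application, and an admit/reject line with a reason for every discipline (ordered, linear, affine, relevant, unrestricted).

usage: z ×0, x ×0, u (λ-bound) ×1, v (λ-bound) ×1, y (λ-bound) ×0, w (λ-bound) ×1
uses in reading order: w, v, u
typing: ill-typed: applying a non-function (P)
ordered ✗ (the type mismatch rejects it)
linear ✗ (not simply typable)
affine ✗ (fails simple typing)
relevant ✗ (a type mismatch blocks all five)
unrestricted ✗ (the type mismatch rejects it)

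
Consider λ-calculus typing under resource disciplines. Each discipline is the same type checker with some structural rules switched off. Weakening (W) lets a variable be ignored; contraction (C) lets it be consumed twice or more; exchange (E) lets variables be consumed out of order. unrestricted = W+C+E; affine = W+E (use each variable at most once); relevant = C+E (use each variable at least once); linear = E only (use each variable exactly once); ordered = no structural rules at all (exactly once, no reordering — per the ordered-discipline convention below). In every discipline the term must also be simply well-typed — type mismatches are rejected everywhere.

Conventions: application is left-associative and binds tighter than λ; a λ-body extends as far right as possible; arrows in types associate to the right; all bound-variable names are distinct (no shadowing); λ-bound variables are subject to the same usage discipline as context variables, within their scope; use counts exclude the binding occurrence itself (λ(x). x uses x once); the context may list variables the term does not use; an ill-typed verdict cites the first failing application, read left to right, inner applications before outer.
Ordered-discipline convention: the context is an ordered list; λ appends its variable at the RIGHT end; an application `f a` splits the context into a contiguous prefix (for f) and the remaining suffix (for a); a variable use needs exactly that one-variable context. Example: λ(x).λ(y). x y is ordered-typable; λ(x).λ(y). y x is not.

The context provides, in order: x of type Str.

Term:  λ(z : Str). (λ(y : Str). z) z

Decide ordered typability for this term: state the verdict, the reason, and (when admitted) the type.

no — repeated use of z ×2; unused: x, y — weakening required
use counts: x: 0×; z (bound): 2×; y (bound): 0×
order of uses: z, z
typing: the term checks, with type Str → Str
summary: ordered ✗ · linear ✗ · affine ✗ · relevant ✗ · unrestricted ✓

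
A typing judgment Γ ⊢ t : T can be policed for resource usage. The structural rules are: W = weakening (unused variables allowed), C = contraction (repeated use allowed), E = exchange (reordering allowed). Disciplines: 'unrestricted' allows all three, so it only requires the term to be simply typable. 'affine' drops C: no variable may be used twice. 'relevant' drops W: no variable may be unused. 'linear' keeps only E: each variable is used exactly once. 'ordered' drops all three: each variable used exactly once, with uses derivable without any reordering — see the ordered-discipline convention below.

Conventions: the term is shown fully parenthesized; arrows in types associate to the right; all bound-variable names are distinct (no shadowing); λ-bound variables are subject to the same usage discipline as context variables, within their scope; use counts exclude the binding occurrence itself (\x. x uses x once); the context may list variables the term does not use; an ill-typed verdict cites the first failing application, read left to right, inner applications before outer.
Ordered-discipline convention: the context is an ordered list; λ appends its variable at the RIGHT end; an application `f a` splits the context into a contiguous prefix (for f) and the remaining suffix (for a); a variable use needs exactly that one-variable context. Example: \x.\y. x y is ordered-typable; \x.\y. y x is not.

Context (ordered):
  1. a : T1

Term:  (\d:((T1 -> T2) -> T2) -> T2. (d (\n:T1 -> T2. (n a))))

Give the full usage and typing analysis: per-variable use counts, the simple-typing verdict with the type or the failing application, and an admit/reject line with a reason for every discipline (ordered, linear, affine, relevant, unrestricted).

variable uses: a ×1, d (bound) ×1, n (bound) ×1
uses in reading order: d, n, a
typing: ✓ — (((T1 -> T2) -> T2) -> T2) -> T2
ordered: ✗ — use order d, n, a needs exchange
linear: ✓ — single use per variable (a, d, n)
affine: ✓ — at most one use each (a, d, n)
relevant: ✓ — at least one use each (a, d, n)
unrestricted: ✓ — well-typed at (((T1 -> T2) -> T2) -> T2) -> T2; no restrictions here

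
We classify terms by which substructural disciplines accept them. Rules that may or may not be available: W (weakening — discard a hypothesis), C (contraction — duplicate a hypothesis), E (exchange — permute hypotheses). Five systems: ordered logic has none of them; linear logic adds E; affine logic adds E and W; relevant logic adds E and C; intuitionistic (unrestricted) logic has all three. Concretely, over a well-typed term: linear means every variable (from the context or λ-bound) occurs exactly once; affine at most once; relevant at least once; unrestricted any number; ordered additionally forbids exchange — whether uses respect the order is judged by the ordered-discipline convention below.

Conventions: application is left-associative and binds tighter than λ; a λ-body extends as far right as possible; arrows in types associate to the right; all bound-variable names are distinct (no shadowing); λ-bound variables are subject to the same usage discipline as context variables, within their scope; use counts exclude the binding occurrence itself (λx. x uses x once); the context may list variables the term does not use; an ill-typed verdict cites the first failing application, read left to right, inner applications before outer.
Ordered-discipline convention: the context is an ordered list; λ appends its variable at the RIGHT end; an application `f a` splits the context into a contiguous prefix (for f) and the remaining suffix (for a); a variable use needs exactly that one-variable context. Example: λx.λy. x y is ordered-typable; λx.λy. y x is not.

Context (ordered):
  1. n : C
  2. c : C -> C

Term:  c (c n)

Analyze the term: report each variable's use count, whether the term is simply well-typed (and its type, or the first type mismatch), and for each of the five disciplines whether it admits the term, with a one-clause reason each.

use counts: n=1, c=2
use order (left to right): c, c, n
typing: well-typed — term : C
ordered: ✗ — c ×2 used more than once (contraction)
linear: ✗ — c ×2 used more than once (contraction)
affine: ✗ — c ×2 used more than once (contraction)
relevant: ✓ — none of n, c goes unused
unrestricted: ✓ — simply typable at C; W, C, E all held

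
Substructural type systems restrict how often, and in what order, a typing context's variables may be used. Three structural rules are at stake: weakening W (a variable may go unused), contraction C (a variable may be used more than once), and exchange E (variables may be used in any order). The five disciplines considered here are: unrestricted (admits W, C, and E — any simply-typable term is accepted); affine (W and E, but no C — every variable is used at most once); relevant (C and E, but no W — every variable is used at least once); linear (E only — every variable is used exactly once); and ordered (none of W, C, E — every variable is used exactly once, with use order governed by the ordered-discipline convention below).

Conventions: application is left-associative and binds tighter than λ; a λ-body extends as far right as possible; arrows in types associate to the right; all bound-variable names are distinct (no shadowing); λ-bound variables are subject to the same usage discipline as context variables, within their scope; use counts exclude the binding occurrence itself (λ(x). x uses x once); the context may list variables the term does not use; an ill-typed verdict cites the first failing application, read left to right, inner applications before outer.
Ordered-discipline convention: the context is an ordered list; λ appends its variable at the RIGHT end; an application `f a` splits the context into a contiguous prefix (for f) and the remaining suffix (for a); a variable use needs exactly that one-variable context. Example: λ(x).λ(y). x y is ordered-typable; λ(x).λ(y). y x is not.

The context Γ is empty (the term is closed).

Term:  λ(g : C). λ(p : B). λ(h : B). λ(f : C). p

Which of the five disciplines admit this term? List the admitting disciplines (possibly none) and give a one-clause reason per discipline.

accepted by: affine, unrestricted
usage: g (λ-bound) ×0, p (λ-bound) ×1, h (λ-bound) ×0, f (λ-bound) ×0
order of uses: p
typing: ✓ — C -> B -> B -> C -> B
ordered: ✗ — g, h, f left unused
linear: ✗ — g, h, f left unused
affine: ✓ — g, p, h, f: no repeats, contraction unneeded
relevant: ✗ — g, h, f left unused
unrestricted: ✓ — type-checks (C -> B -> B -> C -> B) and nothing is barred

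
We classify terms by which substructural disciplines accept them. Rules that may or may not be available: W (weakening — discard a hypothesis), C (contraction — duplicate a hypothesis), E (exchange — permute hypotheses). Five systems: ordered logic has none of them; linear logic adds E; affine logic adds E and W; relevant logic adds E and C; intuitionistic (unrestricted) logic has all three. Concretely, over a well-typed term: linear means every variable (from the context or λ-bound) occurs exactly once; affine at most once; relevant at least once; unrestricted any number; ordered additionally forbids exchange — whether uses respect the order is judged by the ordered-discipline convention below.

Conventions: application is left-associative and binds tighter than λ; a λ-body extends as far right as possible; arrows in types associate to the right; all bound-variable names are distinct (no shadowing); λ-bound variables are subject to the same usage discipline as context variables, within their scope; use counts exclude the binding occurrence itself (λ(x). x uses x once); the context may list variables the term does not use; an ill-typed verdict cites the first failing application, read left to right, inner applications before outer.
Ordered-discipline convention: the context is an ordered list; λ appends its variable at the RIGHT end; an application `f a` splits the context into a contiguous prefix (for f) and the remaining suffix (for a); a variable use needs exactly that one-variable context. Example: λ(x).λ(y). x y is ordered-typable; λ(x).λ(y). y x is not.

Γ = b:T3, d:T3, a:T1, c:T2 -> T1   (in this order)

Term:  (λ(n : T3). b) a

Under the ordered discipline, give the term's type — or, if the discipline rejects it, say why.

not well-typed under ordered — a type mismatch blocks all five
usage: b ×1, d ×0, a ×1, c ×0, n (λ-bound) ×0
uses in reading order: b, a
typing: ill-typed: argument of type T1 where T3 is required
summary: ordered ✗ · linear ✗ · affine ✗ · relevant ✗ · unrestricted ✗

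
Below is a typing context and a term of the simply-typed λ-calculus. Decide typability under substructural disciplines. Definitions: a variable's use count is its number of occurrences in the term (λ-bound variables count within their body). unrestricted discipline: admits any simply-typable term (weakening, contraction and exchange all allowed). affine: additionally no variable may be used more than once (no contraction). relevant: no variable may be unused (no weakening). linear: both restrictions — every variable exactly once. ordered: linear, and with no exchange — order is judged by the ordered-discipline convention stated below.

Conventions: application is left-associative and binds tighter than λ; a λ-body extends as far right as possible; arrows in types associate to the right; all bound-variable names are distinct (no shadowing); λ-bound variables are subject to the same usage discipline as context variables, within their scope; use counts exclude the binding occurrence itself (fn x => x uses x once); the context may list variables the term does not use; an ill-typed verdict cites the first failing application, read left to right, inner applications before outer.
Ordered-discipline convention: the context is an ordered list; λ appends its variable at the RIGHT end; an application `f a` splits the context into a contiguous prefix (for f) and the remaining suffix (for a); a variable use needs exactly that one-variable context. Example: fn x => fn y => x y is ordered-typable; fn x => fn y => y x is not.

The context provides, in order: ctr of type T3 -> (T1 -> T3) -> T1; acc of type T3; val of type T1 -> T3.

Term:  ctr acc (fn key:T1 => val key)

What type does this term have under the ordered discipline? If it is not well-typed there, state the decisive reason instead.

term : T1
variable uses: ctr: 1, acc: 1, val: 1, key [bound]: 1
uses in reading order: ctr, acc, val, key
typing: the term checks, with type T1
per-discipline verdicts: ordered ✓ | linear ✓ | affine ✓ | relevant ✓ | unrestricted ✓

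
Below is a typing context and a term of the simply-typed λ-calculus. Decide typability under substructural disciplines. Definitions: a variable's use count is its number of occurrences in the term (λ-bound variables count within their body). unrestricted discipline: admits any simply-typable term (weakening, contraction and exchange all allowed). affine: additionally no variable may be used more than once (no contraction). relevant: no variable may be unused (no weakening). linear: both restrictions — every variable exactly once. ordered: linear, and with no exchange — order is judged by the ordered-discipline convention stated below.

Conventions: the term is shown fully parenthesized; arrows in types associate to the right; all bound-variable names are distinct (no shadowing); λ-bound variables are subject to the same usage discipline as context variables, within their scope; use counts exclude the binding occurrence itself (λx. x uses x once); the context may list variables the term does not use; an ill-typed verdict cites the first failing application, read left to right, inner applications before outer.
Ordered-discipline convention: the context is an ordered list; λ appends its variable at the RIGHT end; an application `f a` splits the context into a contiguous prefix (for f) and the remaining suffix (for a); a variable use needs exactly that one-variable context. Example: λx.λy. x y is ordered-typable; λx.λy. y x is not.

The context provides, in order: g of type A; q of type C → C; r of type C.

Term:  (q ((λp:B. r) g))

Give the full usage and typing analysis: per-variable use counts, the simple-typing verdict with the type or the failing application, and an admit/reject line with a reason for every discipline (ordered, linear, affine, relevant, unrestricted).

use counts: g ×1, q ×1, r ×1, p (bound) ×0
uses in reading order: q, r, g
typing: ill-typed: an argument A mismatches the expected B
ordered ✗ (a type mismatch blocks all five)
linear ✗ (the type mismatch rejects it)
affine ✗ (not simply typable)
relevant ✗ (fails simple typing)
unrestricted ✗ (a type mismatch blocks all five)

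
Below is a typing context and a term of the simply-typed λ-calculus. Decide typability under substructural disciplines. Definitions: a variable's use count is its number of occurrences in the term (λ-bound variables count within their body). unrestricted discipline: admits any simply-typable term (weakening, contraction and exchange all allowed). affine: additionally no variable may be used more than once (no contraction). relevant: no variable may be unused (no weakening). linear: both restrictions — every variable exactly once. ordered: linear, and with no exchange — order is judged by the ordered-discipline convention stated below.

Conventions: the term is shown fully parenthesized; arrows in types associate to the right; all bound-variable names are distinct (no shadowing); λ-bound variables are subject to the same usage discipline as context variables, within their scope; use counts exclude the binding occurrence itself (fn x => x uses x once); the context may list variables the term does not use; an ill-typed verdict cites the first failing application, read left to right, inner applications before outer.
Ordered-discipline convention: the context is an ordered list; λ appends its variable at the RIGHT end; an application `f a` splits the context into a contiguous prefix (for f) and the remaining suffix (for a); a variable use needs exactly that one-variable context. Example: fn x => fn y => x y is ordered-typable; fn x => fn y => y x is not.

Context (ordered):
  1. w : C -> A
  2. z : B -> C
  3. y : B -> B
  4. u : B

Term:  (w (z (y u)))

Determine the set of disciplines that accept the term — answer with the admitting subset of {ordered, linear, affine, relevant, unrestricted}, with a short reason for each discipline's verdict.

accepted by: ordered, linear, affine, relevant, unrestricted
usage: w=1, z=1, y=1, u=1
order of uses: w, z, y, u
typing: ✓ — A
ordered ✓ (single-use (w, z, y, u), ordered derivation ok)
linear ✓ (each of w, z, y, u used exactly once)
affine ✓ (w, z, y, u: no repeats, contraction unneeded)
relevant ✓ (at least one use each (w, z, y, u))
unrestricted ✓ (simply typable at A; W, C, E all held)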